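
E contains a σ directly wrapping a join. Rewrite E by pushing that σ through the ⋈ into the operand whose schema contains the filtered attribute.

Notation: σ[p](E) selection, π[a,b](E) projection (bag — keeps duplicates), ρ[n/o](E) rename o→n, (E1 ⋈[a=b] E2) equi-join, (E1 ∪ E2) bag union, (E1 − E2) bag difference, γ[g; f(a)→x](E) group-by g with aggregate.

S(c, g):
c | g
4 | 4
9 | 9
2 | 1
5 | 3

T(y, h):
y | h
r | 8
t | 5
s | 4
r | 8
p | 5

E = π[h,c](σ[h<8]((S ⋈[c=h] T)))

σ filters on h, owned by the right side.
E' = π[h,c]((S ⋈[c=h] σ[h<8](T)))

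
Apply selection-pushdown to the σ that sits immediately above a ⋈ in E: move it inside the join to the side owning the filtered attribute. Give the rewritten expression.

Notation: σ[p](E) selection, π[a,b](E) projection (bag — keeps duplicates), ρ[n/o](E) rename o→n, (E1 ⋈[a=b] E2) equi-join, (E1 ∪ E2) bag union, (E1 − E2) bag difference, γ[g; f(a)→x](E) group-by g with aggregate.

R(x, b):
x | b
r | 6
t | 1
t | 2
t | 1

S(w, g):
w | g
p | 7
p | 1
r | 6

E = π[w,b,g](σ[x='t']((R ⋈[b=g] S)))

σ filters on x, owned by the left side.
E' = π[w,b,g]((σ[x='t'](R) ⋈[b=g] S))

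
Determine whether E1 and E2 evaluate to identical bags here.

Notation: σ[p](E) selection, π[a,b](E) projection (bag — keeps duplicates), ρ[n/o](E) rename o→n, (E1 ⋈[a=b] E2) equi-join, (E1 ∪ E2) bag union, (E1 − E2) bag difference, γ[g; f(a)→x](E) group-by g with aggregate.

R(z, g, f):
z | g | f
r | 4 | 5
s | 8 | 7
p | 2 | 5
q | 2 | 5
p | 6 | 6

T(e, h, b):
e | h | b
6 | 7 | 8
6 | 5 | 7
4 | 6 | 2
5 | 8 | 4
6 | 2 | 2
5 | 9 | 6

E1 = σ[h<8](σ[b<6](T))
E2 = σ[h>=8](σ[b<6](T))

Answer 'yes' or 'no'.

E1 per-node cardinality:
  T → 6
  σ[b<6](T) → 3
  σ[h<8](σ[b<6](T)) → 2
E2 per-node cardinality:
  T → 6
  σ[b<6](T) → 3
  σ[h>=8](σ[b<6](T)) → 1

E1 result:
e | h | b
4 | 6 | 2
6 | 2 | 2
E2 result:
e | h | b
5 | 8 | 4
Witness: (6, 2, 2) appears 1× in E1 but 0× in E2.

no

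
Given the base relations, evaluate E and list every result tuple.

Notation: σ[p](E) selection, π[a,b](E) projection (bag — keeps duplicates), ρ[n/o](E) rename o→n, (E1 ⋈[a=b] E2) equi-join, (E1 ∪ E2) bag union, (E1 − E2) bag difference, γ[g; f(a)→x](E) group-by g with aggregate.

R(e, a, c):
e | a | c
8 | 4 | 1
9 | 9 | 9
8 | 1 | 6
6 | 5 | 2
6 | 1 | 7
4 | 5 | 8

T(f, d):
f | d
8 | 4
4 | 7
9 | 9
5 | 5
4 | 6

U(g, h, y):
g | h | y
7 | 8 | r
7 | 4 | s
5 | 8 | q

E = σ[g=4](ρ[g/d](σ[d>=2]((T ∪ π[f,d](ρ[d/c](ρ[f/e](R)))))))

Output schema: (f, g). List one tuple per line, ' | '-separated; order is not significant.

Per-node cardinality:
  T → 5
  R → 6
  ρ[f/e](R) → 6
  ρ[d/c](ρ[f/e](R)) → 6
  π[f,d](ρ[d/c](ρ[f/e](R))) → 6
  (T ∪ π[f,d](ρ[d/c](ρ[f/e](R)))) → 11
  σ[d>=2]((T ∪ π[f,d](ρ[d/c](ρ[f/e](R))))) → 10
  ρ[g/d](σ[d>=2]((T ∪ π[f,d](ρ[d/c](ρ[f/e](R)))))) → 10
  σ[g=4](ρ[g/d](σ[d>=2]((T ∪ π[f,d](ρ[d/c](ρ[f/e](R))))))) → 1

== RESULT ==
f | g
8 | 4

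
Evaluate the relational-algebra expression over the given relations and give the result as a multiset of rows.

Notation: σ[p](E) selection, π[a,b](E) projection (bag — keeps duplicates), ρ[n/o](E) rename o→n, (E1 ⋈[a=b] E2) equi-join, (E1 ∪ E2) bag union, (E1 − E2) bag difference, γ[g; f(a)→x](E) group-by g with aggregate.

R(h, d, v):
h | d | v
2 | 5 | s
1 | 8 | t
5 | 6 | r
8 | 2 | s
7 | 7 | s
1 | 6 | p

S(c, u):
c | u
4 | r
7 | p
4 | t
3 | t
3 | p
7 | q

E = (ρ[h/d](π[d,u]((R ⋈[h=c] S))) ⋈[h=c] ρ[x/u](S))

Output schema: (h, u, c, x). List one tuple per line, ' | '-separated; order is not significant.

Row counts bottom-up:
  R → 6
  S → 6
  (R ⋈[h=c] S) → 2
  π[d,u]((R ⋈[h=c] S)) → 2
  ρ[h/d](π[d,u]((R ⋈[h=c] S))) → 2
  S → 6
  ρ[x/u](S) → 6
  (ρ[h/d](π[d,u]((R ⋈[h=c] S))) ⋈[h=c] ρ[x/u](S)) → 4

== RESULT ==
h | u | c | x
7 | p | 7 | p
7 | p | 7 | q
7 | q | 7 | p
7 | q | 7 | q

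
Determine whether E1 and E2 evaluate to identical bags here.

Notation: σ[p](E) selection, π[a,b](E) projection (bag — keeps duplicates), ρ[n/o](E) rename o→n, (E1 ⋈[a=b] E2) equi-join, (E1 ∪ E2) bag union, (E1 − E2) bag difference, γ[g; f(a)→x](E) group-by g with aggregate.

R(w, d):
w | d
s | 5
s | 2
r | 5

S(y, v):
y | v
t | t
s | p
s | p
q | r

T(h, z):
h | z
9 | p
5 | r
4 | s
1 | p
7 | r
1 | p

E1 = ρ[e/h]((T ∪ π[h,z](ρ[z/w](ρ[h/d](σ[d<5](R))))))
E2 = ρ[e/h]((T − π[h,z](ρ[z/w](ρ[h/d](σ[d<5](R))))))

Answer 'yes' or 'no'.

E1 per-node cardinality:
  T → 6
  R → 3
  σ[d<5](R) → 1
  ρ[h/d](σ[d<5](R)) → 1
  ρ[z/w](ρ[h/d](σ[d<5](R))) → 1
  π[h,z](ρ[z/w](ρ[h/d](σ[d<5](R)))) → 1
  (T ∪ π[h,z](ρ[z/w](ρ[h/d](σ[d<5](R))))) → 7
  ρ[e/h]((T ∪ π[h,z](ρ[z/w](ρ[h/d](σ[d<5](R)))))) → 7
E2 per-node cardinality:
  T → 6
  R → 3
  σ[d<5](R) → 1
  ρ[h/d](σ[d<5](R)) → 1
  ρ[z/w](ρ[h/d](σ[d<5](R))) → 1
  π[h,z](ρ[z/w](ρ[h/d](σ[d<5](R)))) → 1
  (T − π[h,z](ρ[z/w](ρ[h/d](σ[d<5](R))))) → 6
  ρ[e/h]((T − π[h,z](ρ[z/w](ρ[h/d](σ[d<5](R)))))) → 6

E1 result:
e | z
1 | p
1 | p
2 | s
4 | s
5 | r
7 | r
9 | p
E2 result:
e | z
1 | p
1 | p
4 | s
5 | r
7 | r
9 | p
Witness: (2, 's') appears 1× in E1 but 0× in E2.

no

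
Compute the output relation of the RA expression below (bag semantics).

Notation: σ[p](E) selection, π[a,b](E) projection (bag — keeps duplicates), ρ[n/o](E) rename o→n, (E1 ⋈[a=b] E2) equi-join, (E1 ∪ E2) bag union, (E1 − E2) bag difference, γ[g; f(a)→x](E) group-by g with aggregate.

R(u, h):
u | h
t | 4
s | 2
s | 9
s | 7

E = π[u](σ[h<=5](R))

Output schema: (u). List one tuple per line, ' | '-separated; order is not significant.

Row counts bottom-up:
  R → 4
  σ[h<=5](R) → 2
  π[u](σ[h<=5](R)) → 2

== RESULT ==
u
s
t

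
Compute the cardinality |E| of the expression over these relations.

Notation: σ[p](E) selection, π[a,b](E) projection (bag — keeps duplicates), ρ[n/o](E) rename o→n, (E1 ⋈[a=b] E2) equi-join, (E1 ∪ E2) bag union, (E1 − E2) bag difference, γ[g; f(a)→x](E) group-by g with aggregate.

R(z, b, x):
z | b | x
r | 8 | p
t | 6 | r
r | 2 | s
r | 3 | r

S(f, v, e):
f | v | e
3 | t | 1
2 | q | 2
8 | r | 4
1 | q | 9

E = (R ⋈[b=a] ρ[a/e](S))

Subexpression sizes:
  R → 4
  S → 4
  ρ[a/e](S) → 4
  (R ⋈[b=a] ρ[a/e](S)) → 1

|E| = 1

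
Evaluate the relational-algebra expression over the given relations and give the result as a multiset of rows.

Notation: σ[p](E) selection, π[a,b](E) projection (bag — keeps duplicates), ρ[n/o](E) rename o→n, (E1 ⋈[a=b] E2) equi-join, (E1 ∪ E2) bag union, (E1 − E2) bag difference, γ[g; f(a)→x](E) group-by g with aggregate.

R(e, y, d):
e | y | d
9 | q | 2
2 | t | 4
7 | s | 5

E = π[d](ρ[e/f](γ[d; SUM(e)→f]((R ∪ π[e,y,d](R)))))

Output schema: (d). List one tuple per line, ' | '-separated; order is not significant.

Stepwise |·|:
  R → 3
  R → 3
  π[e,y,d](R) → 3
  (R ∪ π[e,y,d](R)) → 6
  γ[d; SUM(e)→f]((R ∪ π[e,y,d](R))) → 3
  ρ[e/f](γ[d; SUM(e)→f]((R ∪ π[e,y,d](R)))) → 3
  π[d](ρ[e/f](γ[d; SUM(e)→f]((R ∪ π[e,y,d](R))))) → 3

== RESULT ==
d
2
4
5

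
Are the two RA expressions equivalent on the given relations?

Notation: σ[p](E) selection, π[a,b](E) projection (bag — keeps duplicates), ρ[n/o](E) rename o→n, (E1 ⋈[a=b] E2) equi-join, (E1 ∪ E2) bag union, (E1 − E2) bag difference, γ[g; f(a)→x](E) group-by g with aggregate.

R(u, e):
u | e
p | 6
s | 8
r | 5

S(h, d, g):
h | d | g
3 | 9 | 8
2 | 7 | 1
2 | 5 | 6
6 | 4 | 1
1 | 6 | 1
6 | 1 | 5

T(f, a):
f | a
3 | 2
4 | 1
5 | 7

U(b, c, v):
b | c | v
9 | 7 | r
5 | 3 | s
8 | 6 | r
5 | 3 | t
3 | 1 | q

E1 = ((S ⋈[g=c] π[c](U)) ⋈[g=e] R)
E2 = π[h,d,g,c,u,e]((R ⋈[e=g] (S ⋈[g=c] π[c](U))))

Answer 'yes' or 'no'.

E1 subexpression sizes:
  S → 6
  U → 5
  π[c](U) → 5
  (S ⋈[g=c] π[c](U)) → 4
  R → 3
  ((S ⋈[g=c] π[c](U)) ⋈[g=e] R) → 1
E2 subexpression sizes:
  R → 3
  S → 6
  U → 5
  π[c](U) → 5
  (S ⋈[g=c] π[c](U)) → 4
  (R ⋈[e=g] (S ⋈[g=c] π[c](U))) → 1
  π[h,d,g,c,u,e]((R ⋈[e=g] (S ⋈[g=c] π[c](U)))) → 1

E1 and E2 produce the same multiset:
h | d | g | c | u | e
2 | 5 | 6 | 6 | p | 6

yes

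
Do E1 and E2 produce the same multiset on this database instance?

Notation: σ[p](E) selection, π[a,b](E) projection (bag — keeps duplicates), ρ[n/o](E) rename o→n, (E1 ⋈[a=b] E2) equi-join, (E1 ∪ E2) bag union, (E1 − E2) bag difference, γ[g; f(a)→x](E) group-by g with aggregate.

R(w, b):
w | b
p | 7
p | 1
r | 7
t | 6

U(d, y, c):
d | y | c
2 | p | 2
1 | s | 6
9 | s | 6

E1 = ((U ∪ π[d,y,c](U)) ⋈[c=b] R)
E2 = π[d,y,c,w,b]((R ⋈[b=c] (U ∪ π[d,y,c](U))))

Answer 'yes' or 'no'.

E1 row counts bottom-up:
  U → 3
  U → 3
  π[d,y,c](U) → 3
  (U ∪ π[d,y,c](U)) → 6
  R → 4
  ((U ∪ π[d,y,c](U)) ⋈[c=b] R) → 4
E2 row counts bottom-up:
  R → 4
  U → 3
  U → 3
  π[d,y,c](U) → 3
  (U ∪ π[d,y,c](U)) → 6
  (R ⋈[b=c] (U ∪ π[d,y,c](U))) → 4
  π[d,y,c,w,b]((R ⋈[b=c] (U ∪ π[d,y,c](U)))) → 4

E1 and E2 produce the same multiset:
d | y | c | w | b
1 | s | 6 | t | 6
1 | s | 6 | t | 6
9 | s | 6 | t | 6
9 | s | 6 | t | 6

yes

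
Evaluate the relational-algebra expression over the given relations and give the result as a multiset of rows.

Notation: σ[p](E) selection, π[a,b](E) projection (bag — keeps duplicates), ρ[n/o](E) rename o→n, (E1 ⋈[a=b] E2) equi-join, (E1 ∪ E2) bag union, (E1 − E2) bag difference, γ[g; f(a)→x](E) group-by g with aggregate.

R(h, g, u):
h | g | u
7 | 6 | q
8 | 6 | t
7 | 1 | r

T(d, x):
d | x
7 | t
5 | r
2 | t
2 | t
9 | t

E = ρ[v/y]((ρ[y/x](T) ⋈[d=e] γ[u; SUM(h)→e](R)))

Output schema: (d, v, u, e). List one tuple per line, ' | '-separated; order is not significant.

Row counts bottom-up:
  T → 5
  ρ[y/x](T) → 5
  R → 3
  γ[u; SUM(h)→e](R) → 3
  (ρ[y/x](T) ⋈[d=e] γ[u; SUM(h)→e](R)) → 2
  ρ[v/y]((ρ[y/x](T) ⋈[d=e] γ[u; SUM(h)→e](R))) → 2

== RESULT ==
d | v | u | e
7 | t | q | 7
7 | t | r | 7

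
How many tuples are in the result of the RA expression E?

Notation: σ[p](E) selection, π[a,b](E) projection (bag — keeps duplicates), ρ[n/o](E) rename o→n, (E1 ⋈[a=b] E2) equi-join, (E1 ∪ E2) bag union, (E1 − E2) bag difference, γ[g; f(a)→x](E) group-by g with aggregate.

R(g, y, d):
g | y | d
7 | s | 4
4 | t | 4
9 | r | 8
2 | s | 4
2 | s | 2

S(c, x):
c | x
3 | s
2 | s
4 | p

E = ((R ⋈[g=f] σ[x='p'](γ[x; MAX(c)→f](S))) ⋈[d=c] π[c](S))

Row counts bottom-up:
  R → 5
  S → 3
  γ[x; MAX(c)→f](S) → 2
  σ[x='p'](γ[x; MAX(c)→f](S)) → 1
  (R ⋈[g=f] σ[x='p'](γ[x; MAX(c)→f](S))) → 1
  S → 3
  π[c](S) → 3
  ((R ⋈[g=f] σ[x='p'](γ[x; MAX(c)→f](S))) ⋈[d=c] π[c](S)) → 1

|E| = 1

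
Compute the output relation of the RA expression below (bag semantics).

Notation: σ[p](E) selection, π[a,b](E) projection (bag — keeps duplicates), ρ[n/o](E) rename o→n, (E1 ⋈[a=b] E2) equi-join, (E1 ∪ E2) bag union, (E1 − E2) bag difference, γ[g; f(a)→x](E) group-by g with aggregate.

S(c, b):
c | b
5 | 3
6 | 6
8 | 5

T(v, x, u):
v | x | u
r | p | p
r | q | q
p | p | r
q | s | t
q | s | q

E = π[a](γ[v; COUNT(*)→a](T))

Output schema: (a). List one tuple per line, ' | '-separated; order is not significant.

Subexpression sizes:
  T → 5
  γ[v; COUNT(*)→a](T) → 3
  π[a](γ[v; COUNT(*)→a](T)) → 3

== RESULT ==
a
1
2
2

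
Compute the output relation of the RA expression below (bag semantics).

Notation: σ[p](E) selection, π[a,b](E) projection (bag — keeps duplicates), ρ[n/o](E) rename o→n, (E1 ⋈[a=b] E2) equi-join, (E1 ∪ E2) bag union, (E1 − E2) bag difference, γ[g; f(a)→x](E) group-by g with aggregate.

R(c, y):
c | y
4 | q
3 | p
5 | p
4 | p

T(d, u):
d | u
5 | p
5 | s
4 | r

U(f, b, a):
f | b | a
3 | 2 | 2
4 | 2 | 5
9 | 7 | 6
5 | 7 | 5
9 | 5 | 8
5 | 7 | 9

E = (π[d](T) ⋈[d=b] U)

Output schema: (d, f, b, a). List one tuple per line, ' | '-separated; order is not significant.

Row counts bottom-up:
  T → 3
  π[d](T) → 3
  U → 6
  (π[d](T) ⋈[d=b] U) → 2

== RESULT ==
d | f | b | a
5 | 9 | 5 | 8
5 | 9 | 5 | 8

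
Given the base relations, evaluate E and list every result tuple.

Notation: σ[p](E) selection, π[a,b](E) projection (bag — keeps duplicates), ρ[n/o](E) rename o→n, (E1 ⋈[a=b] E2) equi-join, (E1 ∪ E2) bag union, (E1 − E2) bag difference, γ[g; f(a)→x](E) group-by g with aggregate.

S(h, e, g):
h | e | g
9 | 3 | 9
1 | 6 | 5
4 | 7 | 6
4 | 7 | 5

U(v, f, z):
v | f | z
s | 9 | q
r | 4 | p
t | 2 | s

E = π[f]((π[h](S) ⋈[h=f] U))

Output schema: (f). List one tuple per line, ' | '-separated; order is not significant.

Per-node cardinality:
  S → 4
  π[h](S) → 4
  U → 3
  (π[h](S) ⋈[h=f] U) → 3
  π[f]((π[h](S) ⋈[h=f] U)) → 3

== RESULT ==
f
4
4
9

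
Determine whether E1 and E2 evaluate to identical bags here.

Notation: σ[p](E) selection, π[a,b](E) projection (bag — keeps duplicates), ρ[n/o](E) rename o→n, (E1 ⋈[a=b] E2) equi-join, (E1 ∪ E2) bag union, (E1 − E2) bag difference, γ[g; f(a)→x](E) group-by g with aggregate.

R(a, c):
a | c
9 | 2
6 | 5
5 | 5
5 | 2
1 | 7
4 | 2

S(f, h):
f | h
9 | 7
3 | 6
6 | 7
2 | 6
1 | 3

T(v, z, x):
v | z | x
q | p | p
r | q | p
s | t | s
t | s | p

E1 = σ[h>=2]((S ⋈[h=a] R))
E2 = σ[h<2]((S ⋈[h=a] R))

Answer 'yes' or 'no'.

E1 row counts bottom-up:
  S → 5
  R → 6
  (S ⋈[h=a] R) → 2
  σ[h>=2]((S ⋈[h=a] R)) → 2
E2 row counts bottom-up:
  S → 5
  R → 6
  (S ⋈[h=a] R) → 2
  σ[h<2]((S ⋈[h=a] R)) → 0

E1 result:
f | h | a | c
2 | 6 | 6 | 5
3 | 6 | 6 | 5
E2 result:
f | h | a | c
(0 rows)
Witness: (2, 6, 6, 5) appears 1× in E1 but 0× in E2.

no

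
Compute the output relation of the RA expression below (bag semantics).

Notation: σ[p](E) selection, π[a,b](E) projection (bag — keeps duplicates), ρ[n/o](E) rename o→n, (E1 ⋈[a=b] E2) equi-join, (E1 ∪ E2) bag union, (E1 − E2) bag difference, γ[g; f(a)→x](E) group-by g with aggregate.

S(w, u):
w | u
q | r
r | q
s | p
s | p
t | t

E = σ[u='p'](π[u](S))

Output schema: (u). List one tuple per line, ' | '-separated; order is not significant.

Row counts bottom-up:
  S → 5
  π[u](S) → 5
  σ[u='p'](π[u](S)) → 2

== RESULT ==
u
p
p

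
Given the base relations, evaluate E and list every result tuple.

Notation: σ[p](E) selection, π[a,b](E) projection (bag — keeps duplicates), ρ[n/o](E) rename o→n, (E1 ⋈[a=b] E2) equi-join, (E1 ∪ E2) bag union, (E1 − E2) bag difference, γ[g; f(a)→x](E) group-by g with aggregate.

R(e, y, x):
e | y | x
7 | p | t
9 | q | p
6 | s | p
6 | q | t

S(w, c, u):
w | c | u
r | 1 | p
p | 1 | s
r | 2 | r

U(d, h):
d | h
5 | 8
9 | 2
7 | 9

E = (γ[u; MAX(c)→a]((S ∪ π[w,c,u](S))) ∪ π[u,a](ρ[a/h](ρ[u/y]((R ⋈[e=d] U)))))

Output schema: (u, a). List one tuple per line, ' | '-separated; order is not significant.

Stepwise |·|:
  S → 3
  S → 3
  π[w,c,u](S) → 3
  (S ∪ π[w,c,u](S)) → 6
  γ[u; MAX(c)→a]((S ∪ π[w,c,u](S))) → 3
  R → 4
  U → 3
  (R ⋈[e=d] U) → 2
  ρ[u/y]((R ⋈[e=d] U)) → 2
  ρ[a/h](ρ[u/y]((R ⋈[e=d] U))) → 2
  π[u,a](ρ[a/h](ρ[u/y]((R ⋈[e=d] U)))) → 2
  (γ[u; MAX(c)→a]((S ∪ π[w,c,u](S))) ∪ π[u,a](ρ[a/h](ρ[u/y]((R ⋈[e=d] U))))) → 5

== RESULT ==
u | a
p | 1
p | 9
q | 2
r | 2
s | 1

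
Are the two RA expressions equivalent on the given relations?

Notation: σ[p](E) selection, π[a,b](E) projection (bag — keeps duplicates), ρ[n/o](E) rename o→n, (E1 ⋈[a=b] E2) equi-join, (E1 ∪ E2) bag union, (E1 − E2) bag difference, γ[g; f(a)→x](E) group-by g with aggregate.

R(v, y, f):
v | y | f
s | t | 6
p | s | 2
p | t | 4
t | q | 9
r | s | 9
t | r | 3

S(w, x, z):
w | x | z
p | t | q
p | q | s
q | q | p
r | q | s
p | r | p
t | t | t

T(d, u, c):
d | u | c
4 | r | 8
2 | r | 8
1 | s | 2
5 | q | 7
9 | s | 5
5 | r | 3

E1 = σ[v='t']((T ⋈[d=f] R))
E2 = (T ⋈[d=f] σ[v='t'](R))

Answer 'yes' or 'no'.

E1 stepwise |·|:
  T → 6
  R → 6
  (T ⋈[d=f] R) → 4
  σ[v='t']((T ⋈[d=f] R)) → 1
E2 stepwise |·|:
  T → 6
  R → 6
  σ[v='t'](R) → 2
  (T ⋈[d=f] σ[v='t'](R)) → 1

E1 and E2 produce the same multiset:
d | u | c | v | y | f
9 | s | 5 | t | q | 9

yes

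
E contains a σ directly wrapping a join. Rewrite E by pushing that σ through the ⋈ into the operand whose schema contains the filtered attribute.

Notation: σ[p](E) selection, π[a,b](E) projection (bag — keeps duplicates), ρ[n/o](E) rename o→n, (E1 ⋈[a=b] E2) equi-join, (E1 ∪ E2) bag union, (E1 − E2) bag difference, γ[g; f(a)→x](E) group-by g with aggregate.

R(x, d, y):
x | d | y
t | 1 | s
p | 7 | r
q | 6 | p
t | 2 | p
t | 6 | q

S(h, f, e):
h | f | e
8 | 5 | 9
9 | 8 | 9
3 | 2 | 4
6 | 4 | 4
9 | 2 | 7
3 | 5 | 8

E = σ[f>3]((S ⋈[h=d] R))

σ filters on f, owned by the left side.
E' = (σ[f>3](S) ⋈[h=d] R)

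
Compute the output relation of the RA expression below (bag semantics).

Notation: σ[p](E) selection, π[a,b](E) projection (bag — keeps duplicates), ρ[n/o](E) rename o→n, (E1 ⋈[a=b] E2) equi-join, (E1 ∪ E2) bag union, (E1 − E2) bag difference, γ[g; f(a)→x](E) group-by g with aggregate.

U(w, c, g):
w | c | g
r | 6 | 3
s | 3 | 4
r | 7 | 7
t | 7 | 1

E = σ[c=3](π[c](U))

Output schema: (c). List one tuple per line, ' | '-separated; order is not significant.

Per-node cardinality:
  U → 4
  π[c](U) → 4
  σ[c=3](π[c](U)) → 1

== RESULT ==
c
3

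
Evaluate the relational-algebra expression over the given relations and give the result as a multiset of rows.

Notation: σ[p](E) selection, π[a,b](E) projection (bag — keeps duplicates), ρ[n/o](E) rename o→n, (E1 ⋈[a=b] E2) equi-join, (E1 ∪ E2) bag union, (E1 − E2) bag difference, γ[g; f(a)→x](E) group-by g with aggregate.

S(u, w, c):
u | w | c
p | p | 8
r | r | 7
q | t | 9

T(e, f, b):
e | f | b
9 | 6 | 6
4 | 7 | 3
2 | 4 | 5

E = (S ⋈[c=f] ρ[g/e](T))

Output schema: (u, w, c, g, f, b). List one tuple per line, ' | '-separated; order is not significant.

Subexpression sizes:
  S → 3
  T → 3
  ρ[g/e](T) → 3
  (S ⋈[c=f] ρ[g/e](T)) → 1

== RESULT ==
u | w | c | g | f | b
r | r | 7 | 4 | 7 | 3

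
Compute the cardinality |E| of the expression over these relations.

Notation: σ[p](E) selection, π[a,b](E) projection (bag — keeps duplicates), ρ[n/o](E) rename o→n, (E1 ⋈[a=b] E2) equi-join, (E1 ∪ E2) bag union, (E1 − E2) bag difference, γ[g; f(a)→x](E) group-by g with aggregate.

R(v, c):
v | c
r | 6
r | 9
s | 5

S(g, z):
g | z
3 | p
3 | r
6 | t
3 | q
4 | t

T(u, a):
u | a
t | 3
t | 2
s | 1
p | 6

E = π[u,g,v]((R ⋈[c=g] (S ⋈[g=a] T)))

Subexpression sizes:
  R → 3
  S → 5
  T → 4
  (S ⋈[g=a] T) → 4
  (R ⋈[c=g] (S ⋈[g=a] T)) → 1
  π[u,g,v]((R ⋈[c=g] (S ⋈[g=a] T))) → 1

|E| = 1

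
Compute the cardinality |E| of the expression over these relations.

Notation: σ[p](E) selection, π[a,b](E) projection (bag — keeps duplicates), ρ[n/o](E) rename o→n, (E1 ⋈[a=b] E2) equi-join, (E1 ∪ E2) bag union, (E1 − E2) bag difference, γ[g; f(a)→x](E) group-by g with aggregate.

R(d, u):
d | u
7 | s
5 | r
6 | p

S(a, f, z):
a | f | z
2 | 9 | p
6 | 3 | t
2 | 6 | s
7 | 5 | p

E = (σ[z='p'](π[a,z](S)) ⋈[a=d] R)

Stepwise |·|:
  S → 4
  π[a,z](S) → 4
  σ[z='p'](π[a,z](S)) → 2
  R → 3
  (σ[z='p'](π[a,z](S)) ⋈[a=d] R) → 1

|E| = 1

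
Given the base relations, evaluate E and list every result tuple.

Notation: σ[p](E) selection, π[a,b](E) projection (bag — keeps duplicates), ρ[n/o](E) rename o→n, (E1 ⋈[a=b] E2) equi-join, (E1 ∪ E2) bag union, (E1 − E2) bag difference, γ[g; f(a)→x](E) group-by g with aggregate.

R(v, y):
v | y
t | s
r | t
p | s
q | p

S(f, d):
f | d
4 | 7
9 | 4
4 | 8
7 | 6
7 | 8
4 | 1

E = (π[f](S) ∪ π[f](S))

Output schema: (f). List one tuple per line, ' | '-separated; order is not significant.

Row counts bottom-up:
  S → 6
  π[f](S) → 6
  S → 6
  π[f](S) → 6
  (π[f](S) ∪ π[f](S)) → 12

== RESULT ==
f
4
4
4
4
4
4
7
7
7
7
9
9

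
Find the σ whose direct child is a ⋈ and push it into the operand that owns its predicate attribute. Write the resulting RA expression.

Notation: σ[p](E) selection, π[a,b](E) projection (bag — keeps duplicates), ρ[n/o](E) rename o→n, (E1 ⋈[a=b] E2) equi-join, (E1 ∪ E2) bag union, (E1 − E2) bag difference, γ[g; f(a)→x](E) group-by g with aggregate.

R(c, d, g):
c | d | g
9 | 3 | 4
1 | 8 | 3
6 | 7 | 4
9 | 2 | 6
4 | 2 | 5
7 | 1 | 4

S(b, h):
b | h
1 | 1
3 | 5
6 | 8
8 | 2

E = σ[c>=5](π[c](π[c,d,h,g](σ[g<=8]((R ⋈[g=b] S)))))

σ filters on g, owned by the left side.
E' = σ[c>=5](π[c](π[c,d,h,g]((σ[g<=8](R) ⋈[g=b] S))))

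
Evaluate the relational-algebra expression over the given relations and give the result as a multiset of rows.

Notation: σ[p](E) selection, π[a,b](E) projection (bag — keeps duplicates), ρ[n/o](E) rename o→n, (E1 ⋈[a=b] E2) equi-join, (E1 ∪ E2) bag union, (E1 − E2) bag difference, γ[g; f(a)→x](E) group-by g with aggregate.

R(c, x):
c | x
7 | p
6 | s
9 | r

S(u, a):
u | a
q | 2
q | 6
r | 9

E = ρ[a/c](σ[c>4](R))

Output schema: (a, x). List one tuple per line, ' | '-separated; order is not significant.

Subexpression sizes:
  R → 3
  σ[c>4](R) → 3
  ρ[a/c](σ[c>4](R)) → 3

== RESULT ==
a | x
6 | s
7 | p
9 | r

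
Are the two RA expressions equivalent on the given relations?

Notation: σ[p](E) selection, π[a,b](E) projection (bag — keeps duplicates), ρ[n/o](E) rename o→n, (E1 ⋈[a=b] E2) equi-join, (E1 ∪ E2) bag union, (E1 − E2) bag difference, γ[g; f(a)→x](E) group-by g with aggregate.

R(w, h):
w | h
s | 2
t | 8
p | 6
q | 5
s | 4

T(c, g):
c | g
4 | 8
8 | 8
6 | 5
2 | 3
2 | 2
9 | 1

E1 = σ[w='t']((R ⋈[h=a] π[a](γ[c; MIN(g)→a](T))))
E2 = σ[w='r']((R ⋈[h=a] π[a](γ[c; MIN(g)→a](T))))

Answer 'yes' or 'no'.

E1 stepwise |·|:
  R → 5
  T → 6
  γ[c; MIN(g)→a](T) → 5
  π[a](γ[c; MIN(g)→a](T)) → 5
  (R ⋈[h=a] π[a](γ[c; MIN(g)→a](T))) → 4
  σ[w='t']((R ⋈[h=a] π[a](γ[c; MIN(g)→a](T)))) → 2
E2 stepwise |·|:
  R → 5
  T → 6
  γ[c; MIN(g)→a](T) → 5
  π[a](γ[c; MIN(g)→a](T)) → 5
  (R ⋈[h=a] π[a](γ[c; MIN(g)→a](T))) → 4
  σ[w='r']((R ⋈[h=a] π[a](γ[c; MIN(g)→a](T)))) → 0

E1 result:
w | h | a
t | 8 | 8
t | 8 | 8
E2 result:
w | h | a
(0 rows)
Witness: ('t', 8, 8) appears 2× in E1 but 0× in E2.

no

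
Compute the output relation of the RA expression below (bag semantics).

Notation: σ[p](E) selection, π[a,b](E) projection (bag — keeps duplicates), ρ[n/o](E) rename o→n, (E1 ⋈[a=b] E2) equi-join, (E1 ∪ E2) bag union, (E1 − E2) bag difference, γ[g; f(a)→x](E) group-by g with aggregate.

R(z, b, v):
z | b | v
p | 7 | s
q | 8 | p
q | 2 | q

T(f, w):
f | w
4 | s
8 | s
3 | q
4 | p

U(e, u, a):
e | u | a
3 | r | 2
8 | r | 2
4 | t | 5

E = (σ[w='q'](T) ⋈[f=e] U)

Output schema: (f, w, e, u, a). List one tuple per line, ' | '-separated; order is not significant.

Stepwise |·|:
  T → 4
  σ[w='q'](T) → 1
  U → 3
  (σ[w='q'](T) ⋈[f=e] U) → 1

== RESULT ==
f | w | e | u | a
3 | q | 3 | r | 2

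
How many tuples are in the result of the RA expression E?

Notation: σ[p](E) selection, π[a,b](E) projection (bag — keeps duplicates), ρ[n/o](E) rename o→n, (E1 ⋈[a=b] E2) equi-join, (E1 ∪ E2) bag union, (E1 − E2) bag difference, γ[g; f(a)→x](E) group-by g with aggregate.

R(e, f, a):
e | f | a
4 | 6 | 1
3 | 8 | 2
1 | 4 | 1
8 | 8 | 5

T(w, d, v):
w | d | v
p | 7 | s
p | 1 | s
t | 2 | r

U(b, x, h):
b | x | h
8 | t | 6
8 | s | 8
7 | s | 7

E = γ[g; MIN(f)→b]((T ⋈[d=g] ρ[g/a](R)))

Per-node cardinality:
  T → 3
  R → 4
  ρ[g/a](R) → 4
  (T ⋈[d=g] ρ[g/a](R)) → 3
  γ[g; MIN(f)→b]((T ⋈[d=g] ρ[g/a](R))) → 2

|E| = 2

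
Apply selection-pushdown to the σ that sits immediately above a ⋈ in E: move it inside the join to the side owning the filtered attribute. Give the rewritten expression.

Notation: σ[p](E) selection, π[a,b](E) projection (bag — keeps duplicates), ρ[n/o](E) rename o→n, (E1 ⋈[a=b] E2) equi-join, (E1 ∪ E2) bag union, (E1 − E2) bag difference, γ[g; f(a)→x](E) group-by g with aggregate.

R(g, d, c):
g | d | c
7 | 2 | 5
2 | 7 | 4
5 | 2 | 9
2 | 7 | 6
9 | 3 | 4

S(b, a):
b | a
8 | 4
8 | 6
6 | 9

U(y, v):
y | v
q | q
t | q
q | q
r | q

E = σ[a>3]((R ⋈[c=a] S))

σ filters on a, owned by the right side.
E' = (R ⋈[c=a] σ[a>3](S))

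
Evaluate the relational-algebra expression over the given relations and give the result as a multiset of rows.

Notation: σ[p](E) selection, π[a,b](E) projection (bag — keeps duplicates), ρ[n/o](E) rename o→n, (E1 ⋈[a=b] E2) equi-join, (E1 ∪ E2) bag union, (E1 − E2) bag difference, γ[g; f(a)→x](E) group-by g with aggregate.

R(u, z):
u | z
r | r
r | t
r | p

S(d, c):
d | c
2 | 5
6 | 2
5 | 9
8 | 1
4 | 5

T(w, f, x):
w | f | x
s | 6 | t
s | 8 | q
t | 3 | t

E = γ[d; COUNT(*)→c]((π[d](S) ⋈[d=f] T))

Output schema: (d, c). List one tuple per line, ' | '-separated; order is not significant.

Row counts bottom-up:
  S → 5
  π[d](S) → 5
  T → 3
  (π[d](S) ⋈[d=f] T) → 2
  γ[d; COUNT(*)→c]((π[d](S) ⋈[d=f] T)) → 2

== RESULT ==
d | c
6 | 1
8 | 1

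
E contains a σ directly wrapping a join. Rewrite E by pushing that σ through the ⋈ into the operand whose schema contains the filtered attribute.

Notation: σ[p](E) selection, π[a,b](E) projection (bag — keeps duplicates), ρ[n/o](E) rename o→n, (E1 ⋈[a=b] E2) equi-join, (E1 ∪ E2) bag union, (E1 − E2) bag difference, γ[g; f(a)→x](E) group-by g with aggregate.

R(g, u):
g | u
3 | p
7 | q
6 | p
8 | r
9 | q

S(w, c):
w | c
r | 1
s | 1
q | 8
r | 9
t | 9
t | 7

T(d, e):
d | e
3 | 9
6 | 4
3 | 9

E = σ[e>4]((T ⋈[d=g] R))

σ filters on e, owned by the left side.
E' = (σ[e>4](T) ⋈[d=g] R)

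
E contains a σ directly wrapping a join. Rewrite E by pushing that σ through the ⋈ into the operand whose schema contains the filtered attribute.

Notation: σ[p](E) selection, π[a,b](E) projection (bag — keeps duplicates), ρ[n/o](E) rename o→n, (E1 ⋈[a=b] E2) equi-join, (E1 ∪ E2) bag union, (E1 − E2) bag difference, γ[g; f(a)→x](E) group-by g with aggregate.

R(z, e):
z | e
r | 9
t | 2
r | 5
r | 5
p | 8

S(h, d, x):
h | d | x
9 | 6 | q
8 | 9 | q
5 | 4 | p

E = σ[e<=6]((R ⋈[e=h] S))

σ filters on e, owned by the left side.
E' = (σ[e<=6](R) ⋈[e=h] S)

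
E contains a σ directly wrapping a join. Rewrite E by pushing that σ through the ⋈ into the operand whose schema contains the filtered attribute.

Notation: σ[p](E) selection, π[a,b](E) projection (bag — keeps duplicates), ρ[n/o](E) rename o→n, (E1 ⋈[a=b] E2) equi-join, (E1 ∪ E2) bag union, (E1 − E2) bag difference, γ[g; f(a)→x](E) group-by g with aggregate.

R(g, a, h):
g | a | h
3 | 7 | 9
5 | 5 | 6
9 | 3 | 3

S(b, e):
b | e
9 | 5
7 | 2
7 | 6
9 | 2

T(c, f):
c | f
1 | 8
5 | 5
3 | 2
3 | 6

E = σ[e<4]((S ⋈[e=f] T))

σ filters on e, owned by the left side.
E' = (σ[e<4](S) ⋈[e=f] T)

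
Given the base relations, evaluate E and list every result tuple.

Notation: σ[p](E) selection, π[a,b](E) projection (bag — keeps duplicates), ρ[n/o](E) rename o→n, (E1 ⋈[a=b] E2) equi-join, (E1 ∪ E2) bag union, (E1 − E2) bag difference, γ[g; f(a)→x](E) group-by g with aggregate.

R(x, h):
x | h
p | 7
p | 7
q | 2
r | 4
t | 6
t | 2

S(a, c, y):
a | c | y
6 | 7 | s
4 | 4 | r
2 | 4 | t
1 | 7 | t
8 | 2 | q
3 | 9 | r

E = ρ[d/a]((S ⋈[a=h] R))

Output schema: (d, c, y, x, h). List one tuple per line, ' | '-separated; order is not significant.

Row counts bottom-up:
  S → 6
  R → 6
  (S ⋈[a=h] R) → 4
  ρ[d/a]((S ⋈[a=h] R)) → 4

== RESULT ==
d | c | y | x | h
2 | 4 | t | q | 2
2 | 4 | t | t | 2
4 | 4 | r | r | 4
6 | 7 | s | t | 6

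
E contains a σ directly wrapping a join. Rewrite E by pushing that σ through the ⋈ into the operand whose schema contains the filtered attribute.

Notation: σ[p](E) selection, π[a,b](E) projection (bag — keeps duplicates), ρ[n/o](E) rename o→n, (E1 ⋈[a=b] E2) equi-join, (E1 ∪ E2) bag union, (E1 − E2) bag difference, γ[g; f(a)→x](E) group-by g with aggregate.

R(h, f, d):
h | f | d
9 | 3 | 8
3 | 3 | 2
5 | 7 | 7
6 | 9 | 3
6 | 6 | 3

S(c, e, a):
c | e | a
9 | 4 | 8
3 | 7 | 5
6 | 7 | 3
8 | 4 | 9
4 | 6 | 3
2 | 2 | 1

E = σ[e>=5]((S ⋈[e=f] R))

σ filters on e, owned by the left side.
E' = (σ[e>=5](S) ⋈[e=f] R)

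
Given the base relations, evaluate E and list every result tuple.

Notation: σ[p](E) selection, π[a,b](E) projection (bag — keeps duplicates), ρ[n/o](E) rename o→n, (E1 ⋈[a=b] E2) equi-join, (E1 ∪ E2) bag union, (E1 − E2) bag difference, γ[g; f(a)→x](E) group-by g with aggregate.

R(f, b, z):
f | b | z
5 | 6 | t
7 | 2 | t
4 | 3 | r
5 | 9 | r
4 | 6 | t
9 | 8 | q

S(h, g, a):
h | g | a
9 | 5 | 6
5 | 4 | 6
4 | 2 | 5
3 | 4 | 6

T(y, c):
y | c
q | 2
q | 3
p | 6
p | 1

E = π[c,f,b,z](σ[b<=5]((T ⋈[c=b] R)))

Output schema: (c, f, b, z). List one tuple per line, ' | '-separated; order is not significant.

Row counts bottom-up:
  T → 4
  R → 6
  (T ⋈[c=b] R) → 4
  σ[b<=5]((T ⋈[c=b] R)) → 2
  π[c,f,b,z](σ[b<=5]((T ⋈[c=b] R))) → 2

== RESULT ==
c | f | b | z
2 | 7 | 2 | t
3 | 4 | 3 | r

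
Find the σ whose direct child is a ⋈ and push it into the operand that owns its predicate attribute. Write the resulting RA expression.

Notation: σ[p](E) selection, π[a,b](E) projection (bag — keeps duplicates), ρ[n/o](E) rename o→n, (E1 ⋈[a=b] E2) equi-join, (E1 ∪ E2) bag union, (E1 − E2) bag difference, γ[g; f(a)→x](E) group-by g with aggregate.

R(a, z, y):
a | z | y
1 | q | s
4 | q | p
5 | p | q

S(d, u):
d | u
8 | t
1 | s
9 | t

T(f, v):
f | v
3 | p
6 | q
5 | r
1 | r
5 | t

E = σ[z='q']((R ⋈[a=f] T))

σ filters on z, owned by the left side.
E' = (σ[z='q'](R) ⋈[a=f] T)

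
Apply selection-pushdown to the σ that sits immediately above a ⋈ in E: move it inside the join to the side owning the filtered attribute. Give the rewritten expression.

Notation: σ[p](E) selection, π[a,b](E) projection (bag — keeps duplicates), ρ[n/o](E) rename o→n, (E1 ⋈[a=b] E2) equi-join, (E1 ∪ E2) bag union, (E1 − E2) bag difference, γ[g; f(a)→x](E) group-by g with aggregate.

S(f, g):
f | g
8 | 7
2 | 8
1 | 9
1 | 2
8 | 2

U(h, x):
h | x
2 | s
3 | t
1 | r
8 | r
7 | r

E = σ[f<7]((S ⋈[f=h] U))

σ filters on f, owned by the left side.
E' = (σ[f<7](S) ⋈[f=h] U)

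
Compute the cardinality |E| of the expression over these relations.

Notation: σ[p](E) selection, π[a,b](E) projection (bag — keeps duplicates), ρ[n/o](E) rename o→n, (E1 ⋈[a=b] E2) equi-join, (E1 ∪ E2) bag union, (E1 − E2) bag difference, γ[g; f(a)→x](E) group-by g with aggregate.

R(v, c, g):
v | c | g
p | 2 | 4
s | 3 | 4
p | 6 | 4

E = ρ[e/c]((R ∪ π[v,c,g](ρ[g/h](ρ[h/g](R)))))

Subexpression sizes:
  R → 3
  R → 3
  ρ[h/g](R) → 3
  ρ[g/h](ρ[h/g](R)) → 3
  π[v,c,g](ρ[g/h](ρ[h/g](R))) → 3
  (R ∪ π[v,c,g](ρ[g/h](ρ[h/g](R)))) → 6
  ρ[e/c]((R ∪ π[v,c,g](ρ[g/h](ρ[h/g](R))))) → 6

|E| = 6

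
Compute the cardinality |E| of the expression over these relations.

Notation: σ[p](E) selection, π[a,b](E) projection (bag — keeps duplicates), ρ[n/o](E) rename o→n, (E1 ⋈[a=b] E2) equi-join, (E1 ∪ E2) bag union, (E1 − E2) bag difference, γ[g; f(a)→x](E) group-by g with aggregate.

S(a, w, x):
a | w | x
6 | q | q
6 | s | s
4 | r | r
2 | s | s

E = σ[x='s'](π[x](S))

Row counts bottom-up:
  S → 4
  π[x](S) → 4
  σ[x='s'](π[x](S)) → 2

|E| = 2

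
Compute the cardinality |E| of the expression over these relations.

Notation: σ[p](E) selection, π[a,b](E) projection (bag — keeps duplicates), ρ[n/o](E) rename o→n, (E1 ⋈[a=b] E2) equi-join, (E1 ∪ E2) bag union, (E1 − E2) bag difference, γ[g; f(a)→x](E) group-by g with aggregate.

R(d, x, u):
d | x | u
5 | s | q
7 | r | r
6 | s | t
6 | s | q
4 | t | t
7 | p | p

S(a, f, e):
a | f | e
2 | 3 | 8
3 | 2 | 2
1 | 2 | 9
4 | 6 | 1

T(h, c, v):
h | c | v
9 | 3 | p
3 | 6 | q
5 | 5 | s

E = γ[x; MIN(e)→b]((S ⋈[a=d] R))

Per-node cardinality:
  S → 4
  R → 6
  (S ⋈[a=d] R) → 1
  γ[x; MIN(e)→b]((S ⋈[a=d] R)) → 1

|E| = 1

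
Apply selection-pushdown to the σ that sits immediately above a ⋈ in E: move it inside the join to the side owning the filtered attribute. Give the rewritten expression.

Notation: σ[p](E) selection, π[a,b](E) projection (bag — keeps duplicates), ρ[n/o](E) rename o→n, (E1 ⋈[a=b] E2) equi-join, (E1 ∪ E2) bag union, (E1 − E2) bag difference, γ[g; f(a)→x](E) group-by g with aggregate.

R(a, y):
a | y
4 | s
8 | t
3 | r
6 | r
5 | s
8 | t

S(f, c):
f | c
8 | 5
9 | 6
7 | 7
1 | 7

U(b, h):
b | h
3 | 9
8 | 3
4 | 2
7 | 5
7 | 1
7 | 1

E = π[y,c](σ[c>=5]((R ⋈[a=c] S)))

σ filters on c, owned by the right side.
E' = π[y,c]((R ⋈[a=c] σ[c>=5](S)))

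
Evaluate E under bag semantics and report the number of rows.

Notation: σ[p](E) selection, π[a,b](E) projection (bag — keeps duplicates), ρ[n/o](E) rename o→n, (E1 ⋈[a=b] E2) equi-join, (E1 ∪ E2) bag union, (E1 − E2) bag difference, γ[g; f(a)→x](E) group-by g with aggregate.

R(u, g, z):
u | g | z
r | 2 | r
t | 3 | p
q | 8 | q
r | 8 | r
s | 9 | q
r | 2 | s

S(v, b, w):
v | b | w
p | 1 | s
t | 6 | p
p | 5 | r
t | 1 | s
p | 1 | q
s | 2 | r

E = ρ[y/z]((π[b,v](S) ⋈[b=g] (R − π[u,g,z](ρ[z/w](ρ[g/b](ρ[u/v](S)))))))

Stepwise |·|:
  S → 6
  π[b,v](S) → 6
  R → 6
  S → 6
  ρ[u/v](S) → 6
  ρ[g/b](ρ[u/v](S)) → 6
  ρ[z/w](ρ[g/b](ρ[u/v](S))) → 6
  π[u,g,z](ρ[z/w](ρ[g/b](ρ[u/v](S)))) → 6
  (R − π[u,g,z](ρ[z/w](ρ[g/b](ρ[u/v](S))))) → 6
  (π[b,v](S) ⋈[b=g] (R − π[u,g,z](ρ[z/w](ρ[g/b](ρ[u/v](S)))))) → 2
  ρ[y/z]((π[b,v](S) ⋈[b=g] (R − π[u,g,z](ρ[z/w](ρ[g/b](ρ[u/v](S))))))) → 2

|E| = 2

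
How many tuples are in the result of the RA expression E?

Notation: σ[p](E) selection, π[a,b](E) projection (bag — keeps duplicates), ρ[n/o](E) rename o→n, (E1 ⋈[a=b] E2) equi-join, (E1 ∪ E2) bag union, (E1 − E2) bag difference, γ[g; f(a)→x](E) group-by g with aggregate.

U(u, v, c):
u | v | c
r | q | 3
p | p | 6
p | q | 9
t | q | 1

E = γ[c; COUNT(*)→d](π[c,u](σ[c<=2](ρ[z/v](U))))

Per-node cardinality:
  U → 4
  ρ[z/v](U) → 4
  σ[c<=2](ρ[z/v](U)) → 1
  π[c,u](σ[c<=2](ρ[z/v](U))) → 1
  γ[c; COUNT(*)→d](π[c,u](σ[c<=2](ρ[z/v](U)))) → 1

|E| = 1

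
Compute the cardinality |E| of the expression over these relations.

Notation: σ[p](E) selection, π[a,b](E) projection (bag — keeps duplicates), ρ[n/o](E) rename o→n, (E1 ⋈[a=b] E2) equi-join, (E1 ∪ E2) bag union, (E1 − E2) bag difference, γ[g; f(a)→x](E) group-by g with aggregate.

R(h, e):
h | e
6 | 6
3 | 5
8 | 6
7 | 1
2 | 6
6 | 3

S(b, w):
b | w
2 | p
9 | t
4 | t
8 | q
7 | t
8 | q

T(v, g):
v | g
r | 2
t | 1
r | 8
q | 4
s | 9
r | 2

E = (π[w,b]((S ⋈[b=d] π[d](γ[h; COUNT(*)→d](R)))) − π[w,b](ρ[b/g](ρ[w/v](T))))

Per-node cardinality:
  S → 6
  R → 6
  γ[h; COUNT(*)→d](R) → 5
  π[d](γ[h; COUNT(*)→d](R)) → 5
  (S ⋈[b=d] π[d](γ[h; COUNT(*)→d](R))) → 1
  π[w,b]((S ⋈[b=d] π[d](γ[h; COUNT(*)→d](R)))) → 1
  T → 6
  ρ[w/v](T) → 6
  ρ[b/g](ρ[w/v](T)) → 6
  π[w,b](ρ[b/g](ρ[w/v](T))) → 6
  (π[w,b]((S ⋈[b=d] π[d](γ[h; COUNT(*)→d](R)))) − π[w,b](ρ[b/g](ρ[w/v](T)))) → 1

|E| = 1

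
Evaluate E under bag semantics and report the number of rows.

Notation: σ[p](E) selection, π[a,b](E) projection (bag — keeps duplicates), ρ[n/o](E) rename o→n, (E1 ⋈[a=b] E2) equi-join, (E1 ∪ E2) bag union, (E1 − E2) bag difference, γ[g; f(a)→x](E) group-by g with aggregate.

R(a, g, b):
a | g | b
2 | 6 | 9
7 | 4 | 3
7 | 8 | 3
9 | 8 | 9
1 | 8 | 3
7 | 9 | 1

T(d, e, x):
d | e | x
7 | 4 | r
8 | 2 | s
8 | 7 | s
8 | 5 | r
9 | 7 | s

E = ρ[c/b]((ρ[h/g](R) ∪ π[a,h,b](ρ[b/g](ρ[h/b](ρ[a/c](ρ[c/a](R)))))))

Row counts bottom-up:
  R → 6
  ρ[h/g](R) → 6
  R → 6
  ρ[c/a](R) → 6
  ρ[a/c](ρ[c/a](R)) → 6
  ρ[h/b](ρ[a/c](ρ[c/a](R))) → 6
  ρ[b/g](ρ[h/b](ρ[a/c](ρ[c/a](R)))) → 6
  π[a,h,b](ρ[b/g](ρ[h/b](ρ[a/c](ρ[c/a](R))))) → 6
  (ρ[h/g](R) ∪ π[a,h,b](ρ[b/g](ρ[h/b](ρ[a/c](ρ[c/a](R)))))) → 12
  ρ[c/b]((ρ[h/g](R) ∪ π[a,h,b](ρ[b/g](ρ[h/b](ρ[a/c](ρ[c/a](R))))))) → 12

|E| = 12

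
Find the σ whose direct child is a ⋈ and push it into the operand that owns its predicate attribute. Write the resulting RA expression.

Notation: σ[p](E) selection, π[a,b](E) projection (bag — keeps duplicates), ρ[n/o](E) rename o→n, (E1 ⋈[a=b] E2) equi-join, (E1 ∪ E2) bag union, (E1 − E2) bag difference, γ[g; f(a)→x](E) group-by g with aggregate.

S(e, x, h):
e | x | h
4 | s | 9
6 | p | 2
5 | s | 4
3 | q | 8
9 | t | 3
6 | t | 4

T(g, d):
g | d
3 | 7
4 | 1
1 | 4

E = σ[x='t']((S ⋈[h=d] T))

σ filters on x, owned by the left side.
E' = (σ[x='t'](S) ⋈[h=d] T)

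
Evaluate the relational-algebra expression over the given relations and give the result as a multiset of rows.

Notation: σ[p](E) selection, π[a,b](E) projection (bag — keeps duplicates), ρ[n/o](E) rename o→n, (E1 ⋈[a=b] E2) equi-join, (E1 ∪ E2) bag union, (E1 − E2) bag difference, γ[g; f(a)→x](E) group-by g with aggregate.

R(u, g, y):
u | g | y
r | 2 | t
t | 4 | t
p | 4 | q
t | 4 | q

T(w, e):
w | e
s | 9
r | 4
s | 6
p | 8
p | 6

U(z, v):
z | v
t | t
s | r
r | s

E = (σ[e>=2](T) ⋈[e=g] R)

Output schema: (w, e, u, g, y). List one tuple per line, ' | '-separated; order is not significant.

Per-node cardinality:
  T → 5
  σ[e>=2](T) → 5
  R → 4
  (σ[e>=2](T) ⋈[e=g] R) → 3

== RESULT ==
w | e | u | g | y
r | 4 | p | 4 | q
r | 4 | t | 4 | q
r | 4 | t | 4 | t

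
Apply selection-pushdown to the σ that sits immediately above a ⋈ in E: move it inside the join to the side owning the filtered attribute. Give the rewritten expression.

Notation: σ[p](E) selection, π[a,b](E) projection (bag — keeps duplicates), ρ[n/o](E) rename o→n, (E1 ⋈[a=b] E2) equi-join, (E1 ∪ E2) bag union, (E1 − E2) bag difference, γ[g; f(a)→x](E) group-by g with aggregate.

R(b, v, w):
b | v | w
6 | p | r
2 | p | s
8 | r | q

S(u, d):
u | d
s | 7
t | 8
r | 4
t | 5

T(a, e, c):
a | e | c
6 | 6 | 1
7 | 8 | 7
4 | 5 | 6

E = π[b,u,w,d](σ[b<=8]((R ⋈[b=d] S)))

σ filters on b, owned by the left side.
E' = π[b,u,w,d]((σ[b<=8](R) ⋈[b=d] S))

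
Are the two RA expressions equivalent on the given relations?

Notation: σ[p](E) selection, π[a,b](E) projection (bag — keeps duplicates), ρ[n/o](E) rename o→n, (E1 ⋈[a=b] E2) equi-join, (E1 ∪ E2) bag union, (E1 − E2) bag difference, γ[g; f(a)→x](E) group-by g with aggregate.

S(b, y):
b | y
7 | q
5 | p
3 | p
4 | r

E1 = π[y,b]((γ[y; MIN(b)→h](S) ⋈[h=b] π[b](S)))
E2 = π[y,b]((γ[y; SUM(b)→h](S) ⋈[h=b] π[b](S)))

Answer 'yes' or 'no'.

E1 subexpression sizes:
  S → 4
  γ[y; MIN(b)→h](S) → 3
  S → 4
  π[b](S) → 4
  (γ[y; MIN(b)→h](S) ⋈[h=b] π[b](S)) → 3
  π[y,b]((γ[y; MIN(b)→h](S) ⋈[h=b] π[b](S))) → 3
E2 subexpression sizes:
  S → 4
  γ[y; SUM(b)→h](S) → 3
  S → 4
  π[b](S) → 4
  (γ[y; SUM(b)→h](S) ⋈[h=b] π[b](S)) → 2
  π[y,b]((γ[y; SUM(b)→h](S) ⋈[h=b] π[b](S))) → 2

E1 result:
y | b
p | 3
q | 7
r | 4
E2 result:
y | b
q | 7
r | 4
Witness: ('p', 3) appears 1× in E1 but 0× in E2.

no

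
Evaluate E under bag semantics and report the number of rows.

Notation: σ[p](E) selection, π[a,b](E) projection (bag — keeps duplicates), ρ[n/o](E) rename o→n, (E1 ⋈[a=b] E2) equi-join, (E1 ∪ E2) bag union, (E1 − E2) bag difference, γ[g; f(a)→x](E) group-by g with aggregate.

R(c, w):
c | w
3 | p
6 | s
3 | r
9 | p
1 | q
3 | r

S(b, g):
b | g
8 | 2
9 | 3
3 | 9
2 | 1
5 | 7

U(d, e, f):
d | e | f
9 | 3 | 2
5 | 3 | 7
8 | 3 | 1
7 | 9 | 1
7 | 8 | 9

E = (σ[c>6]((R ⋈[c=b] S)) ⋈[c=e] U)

Row counts bottom-up:
  R → 6
  S → 5
  (R ⋈[c=b] S) → 4
  σ[c>6]((R ⋈[c=b] S)) → 1
  U → 5
  (σ[c>6]((R ⋈[c=b] S)) ⋈[c=e] U) → 1

|E| = 1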